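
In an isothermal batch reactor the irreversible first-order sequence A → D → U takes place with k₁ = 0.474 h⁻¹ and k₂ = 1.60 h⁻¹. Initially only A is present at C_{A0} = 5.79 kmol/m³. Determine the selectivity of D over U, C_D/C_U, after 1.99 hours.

The intermediate concentration in a first-order A→B→C sequence is C_D = k₁C_{A0}(e^(−k₁t) − e^(−k₂t))/(k₂−k₁).
e^(−k₁t) = e^(−0.474×1.99) = e^(−0.9433) = 0.3894; e^(−k₂t) = e^(−3.184) = 0.04142.
C_D = 0.474×5.79/(1.60−0.474) × (0.3894−0.04142) = 2.437×0.3479 = 0.8480 kmol/m³.
C_A = C_{A0}e^(−k₁t) = 2.254 kmol/m³, so C_U = C_{A0}−C_A−C_D = 2.688 kmol/m³; C_D/C_U = 0.316.

0.316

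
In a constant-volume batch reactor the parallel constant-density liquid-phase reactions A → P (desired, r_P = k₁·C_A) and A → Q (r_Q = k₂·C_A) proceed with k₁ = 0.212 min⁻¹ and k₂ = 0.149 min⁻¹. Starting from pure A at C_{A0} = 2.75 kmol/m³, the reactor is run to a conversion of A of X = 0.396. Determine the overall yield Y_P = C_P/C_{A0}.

0.233

C_A = C_{A0}(1−X) = 1.661 kmol/m³.
Both paths are first order in A, so the instantaneous fraction to P is constant: dC_P/d(−C_A) = k₁/(k₁+k₂) = 0.5873.
C_P = 0.5873·(C_{A0}−C_A) = 0.5873×1.089 = 0.640 kmol/m³.
Y_P = C_P/C_{A0} = 0.6395/2.75 = 0.233.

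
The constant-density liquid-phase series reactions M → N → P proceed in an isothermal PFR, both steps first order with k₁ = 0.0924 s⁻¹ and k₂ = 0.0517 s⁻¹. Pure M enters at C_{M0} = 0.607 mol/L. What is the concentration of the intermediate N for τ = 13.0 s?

0.289 mol/L

For first-order series with pure M initially, C_N(τ) = k₁C_{M0}/(k₂−k₁)·(e^(−k₁τ) − e^(−k₂τ)).
e^(−k₁τ) = e^(−0.0924×13.0) = e^(−1.201) = 0.3008; e^(−k₂τ) = e^(−0.6721) = 0.5106.
C_N = 0.0924×0.607/(0.0517−0.0924) × (0.3008−0.5106) = (-1.378)×(-0.2098) = 0.2891 mol/L.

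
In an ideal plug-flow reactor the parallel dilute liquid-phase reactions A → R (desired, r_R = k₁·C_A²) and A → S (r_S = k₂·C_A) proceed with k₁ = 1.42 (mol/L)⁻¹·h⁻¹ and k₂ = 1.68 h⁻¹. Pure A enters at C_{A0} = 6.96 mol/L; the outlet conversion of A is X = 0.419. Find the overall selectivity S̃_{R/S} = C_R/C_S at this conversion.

4.56

C_A = C_{A0}(1−X) = 4.044 mol/L.
Along a PFR/batch, dC_S/dC_A = −r_S/(r_R+r_S) = −k₂/(k₂+k₁·C_A).
Integrating from C_{A0} to C_A: C_S = (1.68/1.42)·ln[(1.68+1.42·6.96)/(1.68+1.42·4.04)] = 1.183·ln(11.56/7.422) = 0.5245 mol/L.
Then C_R = (C_{A0}−C_A) − C_S = 2.916 − 0.5245 = 2.392 mol/L.
S̃_{R/S} = C_R/C_S = 2.392/0.5245 = 4.56.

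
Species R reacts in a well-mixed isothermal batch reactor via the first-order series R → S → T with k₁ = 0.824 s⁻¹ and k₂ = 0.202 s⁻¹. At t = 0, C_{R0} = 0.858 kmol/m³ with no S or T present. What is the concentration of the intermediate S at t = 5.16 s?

For first-order series with pure R initially, C_S(t) = k₁C_{R0}/(k₂−k₁)·(e^(−k₁t) − e^(−k₂t)).
e^(−k₁t) = e^(−0.824×5.16) = e^(−4.252) = 0.01424; e^(−k₂t) = e^(−1.042) = 0.3526.
C_S = 0.824×0.858/(0.202−0.824) × (0.01424−0.3526) = (-1.137)×(-0.3384) = 0.3846 kmol/m³.

0.385 kmol/m³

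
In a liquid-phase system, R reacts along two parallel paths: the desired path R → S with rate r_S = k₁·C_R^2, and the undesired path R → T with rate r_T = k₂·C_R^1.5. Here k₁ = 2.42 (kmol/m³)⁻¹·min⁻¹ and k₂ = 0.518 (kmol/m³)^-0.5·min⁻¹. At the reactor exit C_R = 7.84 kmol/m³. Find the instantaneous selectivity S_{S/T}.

S_{S/T} = r_S/r_T = (k₁·C_R^2)/(k₂·C_R^1.5) = (k₁/k₂)·C_R^0.5.
= (2.42×7.840^2) / (0.518×7.840^1.5) = 148.7/11.37 = 13.1.
Since the desired path is higher order in R, keeping C_R high (PFR or concentrated feed) favours S.

13.1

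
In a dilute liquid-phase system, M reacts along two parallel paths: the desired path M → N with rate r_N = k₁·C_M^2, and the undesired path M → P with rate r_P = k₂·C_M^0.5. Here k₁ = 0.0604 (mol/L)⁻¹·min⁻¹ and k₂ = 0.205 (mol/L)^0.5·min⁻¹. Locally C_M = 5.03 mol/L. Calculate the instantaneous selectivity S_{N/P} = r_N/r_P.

S_{N/P} = r_N/r_P = (k₁·C_M^2)/(k₂·C_M^0.5) = (k₁/k₂)·C_M^1.5.
= (0.0604×5.030^2) / (0.205×5.030^0.5) = 1.528/0.4598 = 3.32.
Since the desired path is higher order in M, keeping C_M high (PFR or concentrated feed) favours N.

3.32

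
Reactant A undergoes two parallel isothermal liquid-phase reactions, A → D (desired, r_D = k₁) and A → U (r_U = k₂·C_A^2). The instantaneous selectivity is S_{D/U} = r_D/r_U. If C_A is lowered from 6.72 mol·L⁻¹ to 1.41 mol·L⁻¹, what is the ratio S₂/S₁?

S_{D/U} = (k₁/k₂)·C_A^-2, so S₂/S₁ = (C_{A,2}/C_{A,1})^-2.
= (1.41/6.72)^(-2) = (0.2098)^(-2) = 22.7.
Selectivity toward D rises as C_A falls — low-concentration operation is favoured.

22.7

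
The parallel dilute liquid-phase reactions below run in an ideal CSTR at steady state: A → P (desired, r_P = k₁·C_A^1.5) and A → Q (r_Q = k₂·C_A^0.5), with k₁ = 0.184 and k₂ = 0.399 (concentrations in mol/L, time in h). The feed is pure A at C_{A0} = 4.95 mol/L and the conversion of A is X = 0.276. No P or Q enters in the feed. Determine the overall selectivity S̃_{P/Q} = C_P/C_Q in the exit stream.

Exit C_A = C_{A0}(1−X) = 4.95×0.724 = 3.584 mol/L.
A CSTR operates uniformly at the exit composition, giving r_P = 1.248 and r_Q = 0.7553 (each k·C_A^n at C_A = 3.584).
Overall selectivity = C_P/C_Q = r_Pτ/(r_Qτ) = r_P/r_Q = 1.65.

1.65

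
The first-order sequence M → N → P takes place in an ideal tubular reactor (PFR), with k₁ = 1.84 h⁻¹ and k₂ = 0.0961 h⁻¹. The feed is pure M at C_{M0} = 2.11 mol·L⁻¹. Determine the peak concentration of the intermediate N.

1.79 mol·L⁻¹

Evaluating C_N at τ_opt = ln(k₂/k₁)/(k₂−k₁) gives C_{N,max}/C_{M0} = (k₁/k₂)^[k₂/(k₂−k₁)].
= (1.84/0.0961)^(0.0961/(0.0961−1.84)) = (19.15)^(-0.05511) = 0.8499.
C_{N,max} = 0.8499×2.11 = 1.79 mol·L⁻¹.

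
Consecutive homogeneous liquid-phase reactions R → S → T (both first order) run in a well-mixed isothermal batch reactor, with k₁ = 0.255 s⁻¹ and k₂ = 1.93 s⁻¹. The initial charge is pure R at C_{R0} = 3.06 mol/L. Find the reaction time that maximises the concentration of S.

Setting dC_S/dt = 0 gives t_opt = ln(k₂/k₁)/(k₂−k₁).
= ln(1.93/0.255)/(1.93−0.255) = ln(7.569)/1.675 = 2.024/1.675 = 1.21 s.

1.21 s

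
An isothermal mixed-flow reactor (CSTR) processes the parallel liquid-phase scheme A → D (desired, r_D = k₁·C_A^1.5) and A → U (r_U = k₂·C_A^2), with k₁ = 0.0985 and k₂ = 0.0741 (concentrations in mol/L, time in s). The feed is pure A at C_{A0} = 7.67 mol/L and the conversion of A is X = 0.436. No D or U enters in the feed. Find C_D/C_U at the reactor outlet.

0.639

Exit C_A = C_{A0}(1−X) = 7.67×0.564 = 4.326 mol/L.
Rates in a CSTR are evaluated at the outlet concentration: r_D = 0.0985×4.326^1.5 = 0.8862, r_U = 0.0741×4.326^2 = 1.387.
Overall selectivity = C_D/C_U = r_Dτ/(r_Uτ) = r_D/r_U = 0.639.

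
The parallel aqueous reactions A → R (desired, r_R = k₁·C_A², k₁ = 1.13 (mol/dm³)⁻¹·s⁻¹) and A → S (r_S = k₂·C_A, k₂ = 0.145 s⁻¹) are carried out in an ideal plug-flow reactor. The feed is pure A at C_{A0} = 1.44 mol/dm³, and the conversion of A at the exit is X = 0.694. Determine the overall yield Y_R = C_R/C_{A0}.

C_A = C_{A0}(1−X) = 0.4406 mol/dm³.
Along a PFR/batch, dC_S/dC_A = −r_S/(r_R+r_S) = −k₂/(k₂+k₁·C_A).
Integrating from C_{A0} to C_A: C_S = (0.145/1.13)·ln[(0.145+1.13·1.44)/(0.145+1.13·0.441)] = 0.1283·ln(1.772/0.6429) = 0.1301 mol/dm³.
Then C_R = (C_{A0}−C_A) − C_S = 0.9994 − 0.1301 = 0.8693 mol/dm³.
Y_R = C_R/C_{A0} = 0.8693/1.44 = 0.604.

0.604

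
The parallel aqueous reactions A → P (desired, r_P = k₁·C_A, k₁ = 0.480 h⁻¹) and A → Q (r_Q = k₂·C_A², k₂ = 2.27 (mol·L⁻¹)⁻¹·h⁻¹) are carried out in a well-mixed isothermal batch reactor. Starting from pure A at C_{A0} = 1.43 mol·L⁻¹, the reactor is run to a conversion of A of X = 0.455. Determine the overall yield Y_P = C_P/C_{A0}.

0.0746

C_A = C_{A0}(1−X) = 0.7793 mol·L⁻¹.
Along a PFR/batch, dC_P/dC_A = −r_P/(r_P+r_Q) = −k₁/(k₁+k₂·C_A).
Integrating from C_{A0} to C_A: C_P = (0.480/2.27)·ln[(0.480+2.27·1.43)/(0.480+2.27·0.779)] = 0.2115·ln(3.726/2.249) = 0.1067 mol·L⁻¹.
Y_P = C_P/C_{A0} = 0.1067/1.43 = 0.0746.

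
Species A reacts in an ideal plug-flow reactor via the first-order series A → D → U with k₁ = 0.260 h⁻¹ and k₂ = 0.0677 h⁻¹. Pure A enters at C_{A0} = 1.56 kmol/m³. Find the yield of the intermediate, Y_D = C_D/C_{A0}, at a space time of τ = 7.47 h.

0.622

For first-order series with pure A initially, C_D(τ) = k₁C_{A0}/(k₂−k₁)·(e^(−k₁τ) − e^(−k₂τ)).
e^(−k₁τ) = e^(−0.260×7.47) = e^(−1.942) = 0.1434; e^(−k₂τ) = e^(−0.5057) = 0.6031.
C_D = 0.260×1.56/(0.0677−0.260) × (0.1434−0.6031) = (-2.109)×(-0.4597) = 0.9696 kmol/m³.
Y_D = C_D/C_{A0} = 0.9696/1.56 = 0.622.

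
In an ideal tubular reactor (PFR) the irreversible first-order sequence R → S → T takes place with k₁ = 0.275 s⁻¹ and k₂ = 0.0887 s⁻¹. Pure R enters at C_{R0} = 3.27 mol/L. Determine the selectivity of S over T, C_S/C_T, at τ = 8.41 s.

1.60

The intermediate concentration in a first-order A→B→C sequence is C_S = k₁C_{R0}(e^(−k₁τ) − e^(−k₂τ))/(k₂−k₁).
e^(−k₁τ) = e^(−0.275×8.41) = e^(−2.313) = 0.09899; e^(−k₂τ) = e^(−0.7460) = 0.4743.
C_S = 0.275×3.27/(0.0887−0.275) × (0.09899−0.4743) = (-4.827)×(-0.3753) = 1.811 mol/L.
C_R = C_{R0}e^(−k₁τ) = 0.3237 mol/L, so C_T = C_{R0}−C_R−C_S = 1.135 mol/L; C_S/C_T = 1.60.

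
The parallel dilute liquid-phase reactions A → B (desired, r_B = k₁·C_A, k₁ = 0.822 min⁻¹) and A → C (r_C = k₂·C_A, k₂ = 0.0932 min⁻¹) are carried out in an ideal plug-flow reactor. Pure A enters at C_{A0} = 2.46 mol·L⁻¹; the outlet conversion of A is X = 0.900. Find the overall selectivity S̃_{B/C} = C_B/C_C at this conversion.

8.82

C_A = C_{A0}(1−X) = 0.2460 mol·L⁻¹.
Both paths are first order in A, so the instantaneous fraction to B is constant: dC_B/d(−C_A) = k₁/(k₁+k₂) = 0.8982.
C_B = 0.8982·(C_{A0}−C_A) = 0.8982×2.214 = 1.99 mol·L⁻¹.
C_C = (C_{A0}−C_A)−C_B = 0.2255 mol·L⁻¹; S̃_{B/C} = 1.989/0.2255 = 8.82.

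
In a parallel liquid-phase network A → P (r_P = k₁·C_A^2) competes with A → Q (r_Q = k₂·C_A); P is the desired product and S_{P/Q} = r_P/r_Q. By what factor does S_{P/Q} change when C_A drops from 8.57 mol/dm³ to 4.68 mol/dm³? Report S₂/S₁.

0.546

S_{P/Q} = (k₁/k₂)·C_A, so S₂/S₁ = (C_{A,2}/C_{A,1}).
= 4.68/8.57 = 0.546.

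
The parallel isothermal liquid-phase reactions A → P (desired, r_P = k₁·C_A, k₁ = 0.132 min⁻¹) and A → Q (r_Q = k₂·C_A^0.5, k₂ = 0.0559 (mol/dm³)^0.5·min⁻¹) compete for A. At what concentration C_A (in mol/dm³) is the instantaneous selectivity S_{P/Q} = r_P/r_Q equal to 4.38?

3.44 mol/dm³

S_{P/Q} = (k₁/k₂)·C_A^0.5 ⇒ C_A = (S·k₂/k₁)^(2).
= (4.38×0.0559/0.132)^(2) = (1.855)^(2) = 3.44 mol/dm³.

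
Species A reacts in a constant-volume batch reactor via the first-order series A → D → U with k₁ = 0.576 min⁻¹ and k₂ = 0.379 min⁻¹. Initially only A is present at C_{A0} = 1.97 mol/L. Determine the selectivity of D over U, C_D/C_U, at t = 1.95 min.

1.94

For first-order series with pure A initially, C_D(t) = k₁C_{A0}/(k₂−k₁)·(e^(−k₁t) − e^(−k₂t)).
e^(−k₁t) = e^(−0.576×1.95) = e^(−1.123) = 0.3252; e^(−k₂t) = e^(−0.7390) = 0.4776.
C_D = 0.576×1.97/(0.379−0.576) × (0.3252−0.4776) = (-5.760)×(-0.1523) = 0.8774 mol/L.
C_A = C_{A0}e^(−k₁t) = 0.6407 mol/L, so C_U = C_{A0}−C_A−C_D = 0.4519 mol/L; C_D/C_U = 1.94.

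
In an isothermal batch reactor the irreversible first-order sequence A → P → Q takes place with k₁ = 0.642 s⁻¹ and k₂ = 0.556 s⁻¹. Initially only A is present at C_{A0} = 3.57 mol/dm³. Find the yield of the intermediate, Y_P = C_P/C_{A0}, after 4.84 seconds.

0.172

Solving the coupled first-order balances gives C_P(t) = [k₁/(k₂−k₁)]·C_{A0}·(e^(−k₁t) − e^(−k₂t)).
e^(−k₁t) = e^(−0.642×4.84) = e^(−3.107) = 0.04472; e^(−k₂t) = e^(−2.691) = 0.06781.
C_P = 0.642×3.57/(0.556−0.642) × (0.04472−0.06781) = (-26.65)×(-0.02309) = 0.6153 mol/dm³.
Y_P = C_P/C_{A0} = 0.6153/3.57 = 0.172.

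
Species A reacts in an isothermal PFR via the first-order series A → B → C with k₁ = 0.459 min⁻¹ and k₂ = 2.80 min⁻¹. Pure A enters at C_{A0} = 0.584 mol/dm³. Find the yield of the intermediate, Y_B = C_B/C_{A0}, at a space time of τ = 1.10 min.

0.109

Solving the coupled first-order balances gives C_B(τ) = [k₁/(k₂−k₁)]·C_{A0}·(e^(−k₁τ) − e^(−k₂τ)).
e^(−k₁τ) = e^(−0.459×1.10) = e^(−0.5049) = 0.6036; e^(−k₂τ) = e^(−3.080) = 0.04596.
C_B = 0.459×0.584/(2.80−0.459) × (0.6036−0.04596) = 0.1145×0.5576 = 0.06385 mol/dm³.
Y_B = C_B/C_{A0} = 0.06385/0.584 = 0.109.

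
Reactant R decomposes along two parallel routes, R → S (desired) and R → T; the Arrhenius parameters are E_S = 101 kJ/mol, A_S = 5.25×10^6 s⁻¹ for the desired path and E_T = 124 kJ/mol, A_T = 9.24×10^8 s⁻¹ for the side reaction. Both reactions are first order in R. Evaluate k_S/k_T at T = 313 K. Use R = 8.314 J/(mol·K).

With equal orders, S_{S/T} = k_S/k_T = (A_S/A_T)·exp[(E_T−E_S)/(RT)].
(E_T−E_S)/(RT) = (124−101)×10³/(8.314×313) = 23000/2602 = 8.838.
k_S/k_T = (5.25×10^6/9.24×10^8)·exp(8.838) = 0.005682 × 6894 = 39.2.

39.2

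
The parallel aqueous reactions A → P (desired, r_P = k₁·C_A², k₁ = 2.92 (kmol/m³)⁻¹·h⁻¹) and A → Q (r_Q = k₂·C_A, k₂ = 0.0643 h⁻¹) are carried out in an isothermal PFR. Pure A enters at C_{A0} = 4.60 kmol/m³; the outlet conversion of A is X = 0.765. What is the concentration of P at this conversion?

C_A = C_{A0}(1−X) = 1.081 kmol/m³.
Along a PFR/batch, dC_Q/dC_A = −r_Q/(r_P+r_Q) = −k₂/(k₂+k₁·C_A).
Integrating from C_{A0} to C_A: C_Q = (0.0643/2.92)·ln[(0.0643+2.92·4.60)/(0.0643+2.92·1.08)] = 0.02202·ln(13.50/3.221) = 0.03155 kmol/m³.
Then C_P = (C_{A0}−C_A) − C_Q = 3.519 − 0.03155 = 3.487 kmol/m³.

3.49 kmol/m³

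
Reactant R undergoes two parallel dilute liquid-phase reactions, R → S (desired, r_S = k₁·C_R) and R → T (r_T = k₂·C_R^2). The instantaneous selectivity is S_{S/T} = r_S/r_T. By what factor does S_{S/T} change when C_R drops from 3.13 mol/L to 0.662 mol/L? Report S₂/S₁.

4.73

S_{S/T} = (k₁/k₂)·C_R⁻¹, so S₂/S₁ = (C_{R,2}/C_{R,1})⁻¹.
= 3.13/0.662 = 4.73.
Selectivity toward S rises as C_R falls — low-concentration operation is favoured.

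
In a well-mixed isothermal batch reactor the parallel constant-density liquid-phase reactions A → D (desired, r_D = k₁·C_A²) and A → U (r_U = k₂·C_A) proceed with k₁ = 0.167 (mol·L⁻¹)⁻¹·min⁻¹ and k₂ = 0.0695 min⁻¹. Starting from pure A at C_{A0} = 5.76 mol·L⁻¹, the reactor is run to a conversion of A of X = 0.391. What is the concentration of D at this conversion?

2.06 mol·L⁻¹

C_A = C_{A0}(1−X) = 3.508 mol·L⁻¹.
Along a PFR/batch, dC_U/dC_A = −r_U/(r_D+r_U) = −k₂/(k₂+k₁·C_A).
Integrating from C_{A0} to C_A: C_U = (0.0695/0.167)·ln[(0.0695+0.167·5.76)/(0.0695+0.167·3.51)] = 0.4162·ln(1.031/0.6553) = 0.1888 mol·L⁻¹.
Then C_D = (C_{A0}−C_A) − C_U = 2.252 − 0.1888 = 2.063 mol·L⁻¹.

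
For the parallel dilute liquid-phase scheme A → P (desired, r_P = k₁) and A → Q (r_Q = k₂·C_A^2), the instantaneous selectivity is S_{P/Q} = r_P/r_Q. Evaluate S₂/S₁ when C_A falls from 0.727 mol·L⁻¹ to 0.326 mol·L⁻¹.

S_{P/Q} = (k₁/k₂)·C_A^-2, so S₂/S₁ = (C_{A,2}/C_{A,1})^-2.
= (0.326/0.727)^(-2) = (0.4484)^(-2) = 4.97.
Selectivity toward P rises as C_A falls — low-concentration operation is favoured.

4.97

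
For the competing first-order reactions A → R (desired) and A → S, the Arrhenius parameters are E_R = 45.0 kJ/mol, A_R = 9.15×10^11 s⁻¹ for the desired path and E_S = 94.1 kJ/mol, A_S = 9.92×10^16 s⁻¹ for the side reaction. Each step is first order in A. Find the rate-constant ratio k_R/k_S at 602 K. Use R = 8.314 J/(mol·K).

k_R/k_S = (A_R/A_S)·exp[−(E_R−E_S)/(RT)] = (A_R/A_S)·exp[(E_S−E_R)/(RT)].
(E_S−E_R)/(RT) = (94.1−45.0)×10³/(8.314×602) = 49100/5005 = 9.810.
k_R/k_S = (9.15×10^11/9.92×10^16)·exp(9.810) = 9.224×10^-6 × 18217 = 0.168.

0.168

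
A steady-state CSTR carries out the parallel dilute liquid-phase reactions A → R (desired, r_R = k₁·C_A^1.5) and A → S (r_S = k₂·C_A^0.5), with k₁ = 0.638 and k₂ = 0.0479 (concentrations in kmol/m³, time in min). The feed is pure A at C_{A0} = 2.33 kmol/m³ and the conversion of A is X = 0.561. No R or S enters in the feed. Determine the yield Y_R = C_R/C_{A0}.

Exit C_A = C_{A0}(1−X) = 2.33×0.439 = 1.023 kmol/m³.
A CSTR operates uniformly at the exit composition, giving r_R = 0.6600 and r_S = 0.04844 (each k·C_A^n at C_A = 1.023).
Fraction of consumed A going to R: r_R/(r_R+r_S) = 0.9316.
C_R = 0.9316·C_{A0}·X = 0.9316×2.33×0.561 = 1.22 kmol/m³; Y_R = C_R/C_{A0} = 0.523.

0.523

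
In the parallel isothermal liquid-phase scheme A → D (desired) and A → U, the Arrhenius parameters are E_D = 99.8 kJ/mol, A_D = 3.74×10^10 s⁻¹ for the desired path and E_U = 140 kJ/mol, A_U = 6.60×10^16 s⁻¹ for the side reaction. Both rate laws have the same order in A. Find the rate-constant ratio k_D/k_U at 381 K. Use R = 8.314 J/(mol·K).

With equal orders, S_{D/U} = k_D/k_U = (A_D/A_U)·exp[(E_U−E_D)/(RT)].
(E_U−E_D)/(RT) = (140−99.8)×10³/(8.314×381) = 40200/3168 = 12.69.
k_D/k_U = (3.74×10^10/6.60×10^16)·exp(12.69) = 5.667×10^-7 × 3.248×10^5 = 0.184.

0.184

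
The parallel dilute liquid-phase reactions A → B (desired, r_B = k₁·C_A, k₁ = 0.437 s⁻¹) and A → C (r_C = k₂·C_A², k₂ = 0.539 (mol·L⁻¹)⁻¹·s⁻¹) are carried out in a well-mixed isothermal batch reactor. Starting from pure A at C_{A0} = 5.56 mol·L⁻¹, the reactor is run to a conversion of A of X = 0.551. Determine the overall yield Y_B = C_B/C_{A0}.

C_A = C_{A0}(1−X) = 2.496 mol·L⁻¹.
Along a PFR/batch, dC_B/dC_A = −r_B/(r_B+r_C) = −k₁/(k₁+k₂·C_A).
Integrating from C_{A0} to C_A: C_B = (0.437/0.539)·ln[(0.437+0.539·5.56)/(0.437+0.539·2.50)] = 0.8108·ln(3.434/1.783) = 0.5315 mol·L⁻¹.
Y_B = C_B/C_{A0} = 0.5315/5.56 = 0.0956.

0.0956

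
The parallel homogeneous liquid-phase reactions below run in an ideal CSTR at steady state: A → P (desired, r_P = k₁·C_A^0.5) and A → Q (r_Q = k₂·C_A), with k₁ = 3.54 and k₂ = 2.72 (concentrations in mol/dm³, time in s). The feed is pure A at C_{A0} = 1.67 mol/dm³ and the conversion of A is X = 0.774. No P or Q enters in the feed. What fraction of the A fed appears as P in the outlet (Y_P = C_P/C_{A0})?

Exit C_A = C_{A0}(1−X) = 1.67×0.226 = 0.3774 mol/dm³.
A CSTR operates uniformly at the exit composition, giving r_P = 2.175 and r_Q = 1.027 (each k·C_A^n at C_A = 0.3774).
Fraction of consumed A going to P: r_P/(r_P+r_Q) = 0.6793.
C_P = 0.6793·C_{A0}·X = 0.6793×1.67×0.774 = 0.878 mol/dm³; Y_P = C_P/C_{A0} = 0.526.

0.526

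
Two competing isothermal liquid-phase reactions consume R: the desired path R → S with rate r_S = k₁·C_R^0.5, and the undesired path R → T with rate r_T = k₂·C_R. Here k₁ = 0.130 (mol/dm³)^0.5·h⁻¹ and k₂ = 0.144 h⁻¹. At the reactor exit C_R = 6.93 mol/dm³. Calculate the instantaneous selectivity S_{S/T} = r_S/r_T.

S_{S/T} = r_S/r_T = (k₁·C_R^0.5)/(k₂·C_R) = (k₁/k₂)·C_R^-0.5.
= (0.130×6.930^0.5) / (0.144×6.930) = 0.3422/0.9979 = 0.343.
The undesired path is higher order in R, so low C_R (CSTR or dilute feed) favours S.

0.343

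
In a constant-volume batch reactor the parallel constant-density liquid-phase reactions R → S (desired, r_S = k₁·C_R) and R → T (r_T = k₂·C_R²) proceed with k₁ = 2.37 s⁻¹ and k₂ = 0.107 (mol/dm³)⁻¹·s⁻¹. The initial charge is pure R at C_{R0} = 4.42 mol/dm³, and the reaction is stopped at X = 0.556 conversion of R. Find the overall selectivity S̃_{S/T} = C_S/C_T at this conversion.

C_R = C_{R0}(1−X) = 1.962 mol/dm³.
Along a PFR/batch, dC_S/dC_R = −r_S/(r_S+r_T) = −k₁/(k₁+k₂·C_R).
Integrating from C_{R0} to C_R: C_S = (2.37/0.107)·ln[(2.37+0.107·4.42)/(2.37+0.107·1.96)] = 22.15·ln(2.843/2.580) = 2.150 mol/dm³.
C_T = (C_{R0}−C_R)−C_S = 0.3078 mol/dm³; S̃_{S/T} = 2.150/0.3078 = 6.98.

6.98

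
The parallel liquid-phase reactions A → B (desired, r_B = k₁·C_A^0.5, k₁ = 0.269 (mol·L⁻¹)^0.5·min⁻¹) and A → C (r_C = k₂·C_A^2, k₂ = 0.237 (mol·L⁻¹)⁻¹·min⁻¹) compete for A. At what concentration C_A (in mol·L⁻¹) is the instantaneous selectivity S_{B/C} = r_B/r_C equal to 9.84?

0.237 mol·L⁻¹

S_{B/C} = (k₁/k₂)·C_A^-1.5 ⇒ C_A = (S·k₂/k₁)^(1/(-1.5)).
= (9.84×0.237/0.269)^(-0.6667) = (8.669)^(-0.6667) = 0.237 mol·L⁻¹.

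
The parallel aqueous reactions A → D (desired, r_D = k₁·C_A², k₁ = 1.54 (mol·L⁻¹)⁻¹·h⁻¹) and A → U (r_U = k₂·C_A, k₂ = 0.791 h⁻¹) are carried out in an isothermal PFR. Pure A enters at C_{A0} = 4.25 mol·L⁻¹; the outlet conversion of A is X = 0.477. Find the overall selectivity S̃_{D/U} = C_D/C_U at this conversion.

6.12

C_A = C_{A0}(1−X) = 2.223 mol·L⁻¹.
Along a PFR/batch, dC_U/dC_A = −r_U/(r_D+r_U) = −k₂/(k₂+k₁·C_A).
Integrating from C_{A0} to C_A: C_U = (0.791/1.54)·ln[(0.791+1.54·4.25)/(0.791+1.54·2.22)] = 0.5136·ln(7.336/4.214) = 0.2847 mol·L⁻¹.
Then C_D = (C_{A0}−C_A) − C_U = 2.027 − 0.2847 = 1.743 mol·L⁻¹.
S̃_{D/U} = C_D/C_U = 1.743/0.2847 = 6.12.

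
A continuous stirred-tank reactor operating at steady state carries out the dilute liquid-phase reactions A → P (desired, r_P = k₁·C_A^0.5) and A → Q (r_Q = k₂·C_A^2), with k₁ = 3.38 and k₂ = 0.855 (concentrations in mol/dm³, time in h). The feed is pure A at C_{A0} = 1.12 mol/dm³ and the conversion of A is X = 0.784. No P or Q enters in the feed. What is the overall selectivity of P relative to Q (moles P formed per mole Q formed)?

Exit C_A = C_{A0}(1−X) = 1.12×0.216 = 0.2419 mol/dm³.
In a CSTR the entire volume is at exit conditions, so r_P = 3.38×0.2419^0.5 = 1.662 and r_Q = 0.855×0.2419^2 = 0.05004.
Overall selectivity = C_P/C_Q = r_Pτ/(r_Qτ) = r_P/r_Q = 33.2.

33.2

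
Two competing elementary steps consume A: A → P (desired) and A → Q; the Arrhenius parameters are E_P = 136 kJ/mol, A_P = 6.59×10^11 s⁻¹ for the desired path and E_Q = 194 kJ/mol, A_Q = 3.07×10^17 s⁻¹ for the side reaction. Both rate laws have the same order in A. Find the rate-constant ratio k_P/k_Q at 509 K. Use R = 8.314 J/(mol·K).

With equal orders, S_{P/Q} = k_P/k_Q = (A_P/A_Q)·exp[(E_Q−E_P)/(RT)].
(E_Q−E_P)/(RT) = (194−136)×10³/(8.314×509) = 58000/4232 = 13.71.
k_P/k_Q = (6.59×10^11/3.07×10^17)·exp(13.71) = 2.147×10^-6 × 8.960×10^5 = 1.92.

1.92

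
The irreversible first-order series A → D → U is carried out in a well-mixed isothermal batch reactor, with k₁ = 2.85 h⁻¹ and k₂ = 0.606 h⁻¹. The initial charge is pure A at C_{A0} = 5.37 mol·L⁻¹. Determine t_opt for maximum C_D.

The intermediate peaks when r₁ = r₂, i.e. k₁e^(−k₁t) = k₂e^(−k₂t), giving t_opt = ln(k₂/k₁)/(k₂−k₁).
= ln(0.606/2.85)/(0.606−2.85) = ln(0.2126)/-2.244 = -1.548/-2.244 = 0.690 h.

0.690 h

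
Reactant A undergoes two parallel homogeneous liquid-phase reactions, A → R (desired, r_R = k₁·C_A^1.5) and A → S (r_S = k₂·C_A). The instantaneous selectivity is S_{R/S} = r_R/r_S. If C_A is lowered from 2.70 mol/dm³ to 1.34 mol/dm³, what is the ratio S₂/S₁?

0.704

S_{R/S} = (k₁/k₂)·C_A^0.5, so S₂/S₁ = (C_{A,2}/C_{A,1})^0.5.
= (1.34/2.70)^0.5 = (0.4963)^0.5 = 0.704.
Selectivity toward R falls as C_A falls — high-concentration operation is favoured.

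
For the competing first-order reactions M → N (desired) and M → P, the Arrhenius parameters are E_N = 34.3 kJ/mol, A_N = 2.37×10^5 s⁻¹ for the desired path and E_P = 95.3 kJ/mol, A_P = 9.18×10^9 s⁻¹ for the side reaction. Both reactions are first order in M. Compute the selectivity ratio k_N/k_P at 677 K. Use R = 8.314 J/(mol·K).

1.31

Since both paths have the same order in M, the concentration cancels and S_{N/P} = k_N/k_P = (A_N/A_P)·exp[(E_P−E_N)/(RT)].
(E_P−E_N)/(RT) = (95.3−34.3)×10³/(8.314×677) = 61000/5629 = 10.84.
k_N/k_P = (2.37×10^5/9.18×10^9)·exp(10.84) = 2.582×10^-5 × 50897 = 1.31.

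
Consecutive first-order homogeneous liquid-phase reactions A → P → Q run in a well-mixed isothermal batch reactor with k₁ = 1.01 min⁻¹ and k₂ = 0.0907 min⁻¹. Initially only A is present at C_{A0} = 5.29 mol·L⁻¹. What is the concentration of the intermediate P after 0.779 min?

2.77 mol·L⁻¹

Solving the coupled first-order balances gives C_P(t) = [k₁/(k₂−k₁)]·C_{A0}·(e^(−k₁t) − e^(−k₂t)).
e^(−k₁t) = e^(−1.01×0.779) = e^(−0.7868) = 0.4553; e^(−k₂t) = e^(−0.07066) = 0.9318.
C_P = 1.01×5.29/(0.0907−1.01) × (0.4553−0.9318) = (-5.812)×(-0.4765) = 2.769 mol·L⁻¹.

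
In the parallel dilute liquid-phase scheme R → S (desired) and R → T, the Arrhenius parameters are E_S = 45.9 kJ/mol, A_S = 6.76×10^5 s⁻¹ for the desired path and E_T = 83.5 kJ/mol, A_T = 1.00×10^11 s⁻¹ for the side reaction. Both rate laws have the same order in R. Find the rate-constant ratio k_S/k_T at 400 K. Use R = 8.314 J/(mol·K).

0.550

k_S/k_T = (A_S/A_T)·exp[−(E_S−E_T)/(RT)] = (A_S/A_T)·exp[(E_T−E_S)/(RT)].
(E_T−E_S)/(RT) = (83.5−45.9)×10³/(8.314×400) = 37600/3326 = 11.31.
k_S/k_T = (6.76×10^5/1.00×10^11)·exp(11.31) = 6.760×10^-6 × 81327 = 0.550.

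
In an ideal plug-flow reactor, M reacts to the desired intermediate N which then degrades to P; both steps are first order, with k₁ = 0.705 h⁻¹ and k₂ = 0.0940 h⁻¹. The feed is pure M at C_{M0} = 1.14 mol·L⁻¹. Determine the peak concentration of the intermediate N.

For a first-order series the maximum intermediate yield is C_{N,max}/C_{M0} = (k₁/k₂)^[k₂/(k₂−k₁)].
= (0.705/0.0940)^(0.0940/(0.0940−0.705)) = (7.500)^(-0.1538) = 0.7335.
C_{N,max} = 0.7335×1.14 = 0.836 mol·L⁻¹.

0.836 mol·L⁻¹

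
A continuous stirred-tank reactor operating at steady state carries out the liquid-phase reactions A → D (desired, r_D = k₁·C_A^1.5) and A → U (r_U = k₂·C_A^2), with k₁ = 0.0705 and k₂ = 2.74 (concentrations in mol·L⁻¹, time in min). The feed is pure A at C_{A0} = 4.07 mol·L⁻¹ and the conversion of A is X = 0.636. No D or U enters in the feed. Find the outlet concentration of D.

Exit C_A = C_{A0}(1−X) = 4.07×0.364 = 1.481 mol·L⁻¹.
A CSTR operates uniformly at the exit composition, giving r_D = 0.1271 and r_U = 6.014 (each k·C_A^n at C_A = 1.481).
Fraction of consumed A going to D: r_D/(r_D+r_U) = 0.02070.
C_D = 0.02070·C_{A0}·X = 0.02070×4.07×0.636 = 0.0536 mol·L⁻¹.

0.0536 mol·L⁻¹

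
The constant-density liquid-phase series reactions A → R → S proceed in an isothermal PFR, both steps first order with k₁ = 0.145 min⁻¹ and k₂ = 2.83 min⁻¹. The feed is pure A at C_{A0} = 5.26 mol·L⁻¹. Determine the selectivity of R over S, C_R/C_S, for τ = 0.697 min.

0.753

For first-order series with pure A initially, C_R(τ) = k₁C_{A0}/(k₂−k₁)·(e^(−k₁τ) − e^(−k₂τ)).
e^(−k₁τ) = e^(−0.145×0.697) = e^(−0.1011) = 0.9039; e^(−k₂τ) = e^(−1.973) = 0.1391.
C_R = 0.145×5.26/(2.83−0.145) × (0.9039−0.1391) = 0.2841×0.7648 = 0.2172 mol·L⁻¹.
C_A = C_{A0}e^(−k₁τ) = 4.754 mol·L⁻¹, so C_S = C_{A0}−C_A−C_R = 0.2884 mol·L⁻¹; C_R/C_S = 0.753.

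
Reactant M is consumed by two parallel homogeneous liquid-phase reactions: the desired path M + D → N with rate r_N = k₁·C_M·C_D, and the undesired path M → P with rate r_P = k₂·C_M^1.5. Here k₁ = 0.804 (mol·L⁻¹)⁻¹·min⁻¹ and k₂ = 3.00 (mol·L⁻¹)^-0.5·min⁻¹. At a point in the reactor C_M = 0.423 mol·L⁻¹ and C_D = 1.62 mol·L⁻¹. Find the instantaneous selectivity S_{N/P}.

0.668

S_{N/P} = r_N/r_P = (k₁·C_M·C_D)/(k₂·C_M^1.5) = (k₁/k₂)·C_M^-0.5·C_D.
= (0.804×0.4230×1.620) / (3.00×0.4230^1.5) = 0.5509/0.8253 = 0.668.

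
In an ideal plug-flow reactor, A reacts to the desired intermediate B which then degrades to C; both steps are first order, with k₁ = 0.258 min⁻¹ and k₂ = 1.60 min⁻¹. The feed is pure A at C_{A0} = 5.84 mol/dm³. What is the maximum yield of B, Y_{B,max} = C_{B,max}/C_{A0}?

0.114

Evaluating C_B at τ_opt = ln(k₂/k₁)/(k₂−k₁) gives C_{B,max}/C_{A0} = (k₁/k₂)^[k₂/(k₂−k₁)].
= (0.258/1.60)^(1.60/(1.60−0.258)) = (0.1613)^(1.192) = 0.1135.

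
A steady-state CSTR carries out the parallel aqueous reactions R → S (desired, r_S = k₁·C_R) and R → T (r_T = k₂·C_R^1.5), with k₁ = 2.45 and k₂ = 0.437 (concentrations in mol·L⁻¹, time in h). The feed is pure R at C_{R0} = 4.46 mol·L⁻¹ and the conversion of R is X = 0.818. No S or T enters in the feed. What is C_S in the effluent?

3.14 mol·L⁻¹

Exit C_R = C_{R0}(1−X) = 4.46×0.182 = 0.8117 mol·L⁻¹.
A CSTR operates uniformly at the exit composition, giving r_S = 1.989 and r_T = 0.3196 (each k·C_R^n at C_R = 0.8117).
Fraction of consumed R going to S: r_S/(r_S+r_T) = 0.8615.
C_S = 0.8615·C_{R0}·X = 0.8615×4.46×0.818 = 3.14 mol·L⁻¹.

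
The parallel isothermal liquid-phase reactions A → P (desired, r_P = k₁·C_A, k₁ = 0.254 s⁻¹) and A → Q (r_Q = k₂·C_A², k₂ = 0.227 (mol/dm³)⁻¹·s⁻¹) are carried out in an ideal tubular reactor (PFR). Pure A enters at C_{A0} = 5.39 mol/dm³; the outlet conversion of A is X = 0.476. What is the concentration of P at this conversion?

0.561 mol/dm³

C_A = C_{A0}(1−X) = 2.824 mol/dm³.
Along a PFR/batch, dC_P/dC_A = −r_P/(r_P+r_Q) = −k₁/(k₁+k₂·C_A).
Integrating from C_{A0} to C_A: C_P = (0.254/0.227)·ln[(0.254+0.227·5.39)/(0.254+0.227·2.82)] = 1.119·ln(1.478/0.8951) = 0.5608 mol/dm³.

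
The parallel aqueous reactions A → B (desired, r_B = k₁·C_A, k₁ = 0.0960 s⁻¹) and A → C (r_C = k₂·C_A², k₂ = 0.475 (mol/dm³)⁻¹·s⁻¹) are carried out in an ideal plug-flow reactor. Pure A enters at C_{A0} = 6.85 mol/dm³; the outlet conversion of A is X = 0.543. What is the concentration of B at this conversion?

C_A = C_{A0}(1−X) = 3.130 mol/dm³.
Along a PFR/batch, dC_B/dC_A = −r_B/(r_B+r_C) = −k₁/(k₁+k₂·C_A).
Integrating from C_{A0} to C_A: C_B = (0.0960/0.475)·ln[(0.0960+0.475·6.85)/(0.0960+0.475·3.13)] = 0.2021·ln(3.350/1.583) = 0.1515 mol/dm³.

0.151 mol/dm³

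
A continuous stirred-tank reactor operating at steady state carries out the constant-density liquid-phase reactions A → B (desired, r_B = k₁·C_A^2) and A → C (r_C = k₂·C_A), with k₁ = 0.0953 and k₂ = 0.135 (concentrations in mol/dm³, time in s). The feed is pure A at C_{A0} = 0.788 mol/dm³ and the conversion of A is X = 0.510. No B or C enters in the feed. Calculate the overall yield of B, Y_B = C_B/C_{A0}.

0.109

Exit C_A = C_{A0}(1−X) = 0.788×0.490 = 0.3861 mol/dm³.
A CSTR operates uniformly at the exit composition, giving r_B = 0.01421 and r_C = 0.05213 (each k·C_A^n at C_A = 0.3861).
Fraction of consumed A going to B: r_B/(r_B+r_C) = 0.2142.
C_B = 0.2142·C_{A0}·X = 0.2142×0.788×0.510 = 0.0861 mol/dm³; Y_B = C_B/C_{A0} = 0.109.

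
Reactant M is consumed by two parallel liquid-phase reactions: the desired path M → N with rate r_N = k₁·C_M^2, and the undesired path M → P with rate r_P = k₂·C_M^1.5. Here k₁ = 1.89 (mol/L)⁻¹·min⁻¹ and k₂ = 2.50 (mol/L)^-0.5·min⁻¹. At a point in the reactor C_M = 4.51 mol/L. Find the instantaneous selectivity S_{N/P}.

S_{N/P} = r_N/r_P = (k₁·C_M^2)/(k₂·C_M^1.5) = (k₁/k₂)·C_M^0.5.
= (1.89×4.510^2) / (2.50×4.510^1.5) = 38.44/23.94 = 1.61.
Since the desired path is higher order in M, keeping C_M high (PFR or concentrated feed) favours N.

1.61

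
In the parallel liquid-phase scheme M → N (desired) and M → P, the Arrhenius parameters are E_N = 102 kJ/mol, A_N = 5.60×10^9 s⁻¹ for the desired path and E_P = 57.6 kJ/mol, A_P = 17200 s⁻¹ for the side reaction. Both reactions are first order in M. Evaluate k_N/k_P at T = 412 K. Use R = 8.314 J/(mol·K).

Since both paths have the same order in M, the concentration cancels and S_{N/P} = k_N/k_P = (A_N/A_P)·exp[(E_P−E_N)/(RT)].
(E_P−E_N)/(RT) = (57.6−102)×10³/(8.314×412) = -44400/3425 = -12.96.
k_N/k_P = (5.60×10^9/17200)·exp(-12.96) = 3.256×10^5 × 2.348×10^-6 = 0.764.

0.764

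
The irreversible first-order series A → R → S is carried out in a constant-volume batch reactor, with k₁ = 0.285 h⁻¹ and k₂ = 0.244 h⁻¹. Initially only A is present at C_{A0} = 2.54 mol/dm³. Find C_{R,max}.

1.01 mol/dm³

For a first-order series the maximum intermediate yield is C_{R,max}/C_{A0} = (k₁/k₂)^[k₂/(k₂−k₁)].
= (0.285/0.244)^(0.244/(0.244−0.285)) = (1.168)^(-5.951) = 0.3968.
C_{R,max} = 0.3968×2.54 = 1.01 mol/dm³.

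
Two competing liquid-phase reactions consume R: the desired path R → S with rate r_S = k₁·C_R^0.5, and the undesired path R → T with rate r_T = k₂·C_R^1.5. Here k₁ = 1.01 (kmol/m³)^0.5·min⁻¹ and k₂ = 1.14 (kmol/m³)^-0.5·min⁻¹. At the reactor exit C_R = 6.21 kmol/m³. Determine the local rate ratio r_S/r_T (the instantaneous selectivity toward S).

0.143

S_{S/T} = r_S/r_T = (k₁·C_R^0.5)/(k₂·C_R^1.5) = (k₁/k₂)·C_R⁻¹.
= (1.01×6.210^0.5) / (1.14×6.210^1.5) = 2.517/17.64 = 0.143.
The undesired path is higher order in R, so low C_R (CSTR or dilute feed) favours S.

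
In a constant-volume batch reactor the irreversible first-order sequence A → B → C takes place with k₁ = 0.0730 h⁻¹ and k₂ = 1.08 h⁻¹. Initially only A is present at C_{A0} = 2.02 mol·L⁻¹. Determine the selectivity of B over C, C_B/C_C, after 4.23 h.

Solving the coupled first-order balances gives C_B(t) = [k₁/(k₂−k₁)]·C_{A0}·(e^(−k₁t) − e^(−k₂t)).
e^(−k₁t) = e^(−0.0730×4.23) = e^(−0.3088) = 0.7343; e^(−k₂t) = e^(−4.568) = 0.01037.
C_B = 0.0730×2.02/(1.08−0.0730) × (0.7343−0.01037) = 0.1464×0.7240 = 0.1060 mol·L⁻¹.
C_A = C_{A0}e^(−k₁t) = 1.483 mol·L⁻¹, so C_C = C_{A0}−C_A−C_B = 0.4306 mol·L⁻¹; C_B/C_C = 0.246.

0.246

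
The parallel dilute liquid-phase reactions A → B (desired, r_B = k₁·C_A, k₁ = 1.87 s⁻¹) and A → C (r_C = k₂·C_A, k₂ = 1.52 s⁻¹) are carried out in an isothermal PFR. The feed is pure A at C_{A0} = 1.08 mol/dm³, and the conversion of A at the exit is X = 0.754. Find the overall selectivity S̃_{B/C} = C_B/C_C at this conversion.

1.23

C_A = C_{A0}(1−X) = 0.2657 mol/dm³.
Both paths are first order in A, so the instantaneous fraction to B is constant: dC_B/d(−C_A) = k₁/(k₁+k₂) = 0.5516.
C_B = 0.5516·(C_{A0}−C_A) = 0.5516×0.8143 = 0.449 mol/dm³.
C_C = (C_{A0}−C_A)−C_B = 0.3651 mol/dm³; S̃_{B/C} = 0.4492/0.3651 = 1.23.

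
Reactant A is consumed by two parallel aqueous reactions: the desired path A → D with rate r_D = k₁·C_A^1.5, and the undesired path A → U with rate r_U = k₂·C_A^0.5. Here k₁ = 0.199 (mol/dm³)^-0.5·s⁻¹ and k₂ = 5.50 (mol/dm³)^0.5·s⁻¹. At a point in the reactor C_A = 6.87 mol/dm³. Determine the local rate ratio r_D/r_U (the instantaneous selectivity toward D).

S_{D/U} = r_D/r_U = (k₁·C_A^1.5)/(k₂·C_A^0.5) = (k₁/k₂)·C_A.
= (0.199×6.870^1.5) / (5.50×6.870^0.5) = 3.583/14.42 = 0.249.
Since the desired path is higher order in A, keeping C_A high (PFR or concentrated feed) favours D.

0.249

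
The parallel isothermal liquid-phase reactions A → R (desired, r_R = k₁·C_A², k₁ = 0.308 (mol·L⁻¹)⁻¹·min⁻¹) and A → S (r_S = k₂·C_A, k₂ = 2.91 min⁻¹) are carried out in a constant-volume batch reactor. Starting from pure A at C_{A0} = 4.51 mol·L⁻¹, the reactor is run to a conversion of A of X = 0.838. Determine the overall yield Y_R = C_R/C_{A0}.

0.177

C_A = C_{A0}(1−X) = 0.7306 mol·L⁻¹.
Along a PFR/batch, dC_S/dC_A = −r_S/(r_R+r_S) = −k₂/(k₂+k₁·C_A).
Integrating from C_{A0} to C_A: C_S = (2.91/0.308)·ln[(2.91+0.308·4.51)/(2.91+0.308·0.731)] = 9.448·ln(4.299/3.135) = 2.983 mol·L⁻¹.
Then C_R = (C_{A0}−C_A) − C_S = 3.779 − 2.983 = 0.7960 mol·L⁻¹.
Y_R = C_R/C_{A0} = 0.7960/4.51 = 0.177.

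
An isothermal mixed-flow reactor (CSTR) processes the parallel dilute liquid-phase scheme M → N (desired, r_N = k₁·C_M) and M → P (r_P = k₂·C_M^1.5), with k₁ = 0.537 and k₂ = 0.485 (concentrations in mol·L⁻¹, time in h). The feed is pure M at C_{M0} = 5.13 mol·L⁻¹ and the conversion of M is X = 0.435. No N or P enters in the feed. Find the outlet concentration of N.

0.879 mol·L⁻¹

Exit C_M = C_{M0}(1−X) = 5.13×0.565 = 2.898 mol·L⁻¹.
In a CSTR the entire volume is at exit conditions, so r_N = 0.537×2.898 = 1.556 and r_P = 0.485×2.898^1.5 = 2.393.
Fraction of consumed M going to N: r_N/(r_N+r_P) = 0.3941.
C_N = 0.3941·C_{M0}·X = 0.3941×5.13×0.435 = 0.879 mol·L⁻¹.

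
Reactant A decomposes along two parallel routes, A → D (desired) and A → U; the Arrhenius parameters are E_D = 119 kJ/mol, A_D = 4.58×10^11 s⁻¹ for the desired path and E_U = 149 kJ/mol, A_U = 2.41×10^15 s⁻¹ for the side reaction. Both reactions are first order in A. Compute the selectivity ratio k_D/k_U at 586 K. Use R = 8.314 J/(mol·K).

0.0898

With equal orders, S_{D/U} = k_D/k_U = (A_D/A_U)·exp[(E_U−E_D)/(RT)].
(E_U−E_D)/(RT) = (149−119)×10³/(8.314×586) = 30000/4872 = 6.158.
k_D/k_U = (4.58×10^11/2.41×10^15)·exp(6.158) = 1.900×10^-4 × 472.3 = 0.0898.
Since E_D < E_U, lowering the temperature improves selectivity toward D.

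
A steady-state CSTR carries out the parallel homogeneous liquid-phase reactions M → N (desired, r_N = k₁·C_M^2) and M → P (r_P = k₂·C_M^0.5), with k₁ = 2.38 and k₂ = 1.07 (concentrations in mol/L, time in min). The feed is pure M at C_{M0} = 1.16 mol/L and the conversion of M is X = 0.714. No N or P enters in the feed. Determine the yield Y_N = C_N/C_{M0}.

0.213

Exit C_M = C_{M0}(1−X) = 1.16×0.286 = 0.3318 mol/L.
Rates in a CSTR are evaluated at the outlet concentration: r_N = 2.38×0.3318^2 = 0.2620, r_P = 1.07×0.3318^0.5 = 0.6163.
Fraction of consumed M going to N: r_N/(r_N+r_P) = 0.2983.
C_N = 0.2983·C_{M0}·X = 0.2983×1.16×0.714 = 0.247 mol/L; Y_N = C_N/C_{M0} = 0.213.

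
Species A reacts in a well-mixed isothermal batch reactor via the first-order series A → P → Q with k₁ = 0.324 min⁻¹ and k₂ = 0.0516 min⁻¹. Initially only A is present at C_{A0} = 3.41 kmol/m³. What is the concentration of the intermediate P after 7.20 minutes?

2.40 kmol/m³

For first-order series with pure A initially, C_P(t) = k₁C_{A0}/(k₂−k₁)·(e^(−k₁t) − e^(−k₂t)).
e^(−k₁t) = e^(−0.324×7.20) = e^(−2.333) = 0.09702; e^(−k₂t) = e^(−0.3715) = 0.6897.
C_P = 0.324×3.41/(0.0516−0.324) × (0.09702−0.6897) = (-4.056)×(-0.5927) = 2.404 kmol/m³.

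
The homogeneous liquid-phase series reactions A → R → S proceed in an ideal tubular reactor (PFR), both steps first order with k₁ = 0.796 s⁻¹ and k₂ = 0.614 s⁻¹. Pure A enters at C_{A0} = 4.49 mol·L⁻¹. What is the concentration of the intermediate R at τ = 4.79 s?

The intermediate concentration in a first-order A→B→C sequence is C_R = k₁C_{A0}(e^(−k₁τ) − e^(−k₂τ))/(k₂−k₁).
e^(−k₁τ) = e^(−0.796×4.79) = e^(−3.813) = 0.02209; e^(−k₂τ) = e^(−2.941) = 0.05281.
C_R = 0.796×4.49/(0.614−0.796) × (0.02209−0.05281) = (-19.64)×(-0.03072) = 0.6034 mol·L⁻¹.

0.603 mol·L⁻¹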